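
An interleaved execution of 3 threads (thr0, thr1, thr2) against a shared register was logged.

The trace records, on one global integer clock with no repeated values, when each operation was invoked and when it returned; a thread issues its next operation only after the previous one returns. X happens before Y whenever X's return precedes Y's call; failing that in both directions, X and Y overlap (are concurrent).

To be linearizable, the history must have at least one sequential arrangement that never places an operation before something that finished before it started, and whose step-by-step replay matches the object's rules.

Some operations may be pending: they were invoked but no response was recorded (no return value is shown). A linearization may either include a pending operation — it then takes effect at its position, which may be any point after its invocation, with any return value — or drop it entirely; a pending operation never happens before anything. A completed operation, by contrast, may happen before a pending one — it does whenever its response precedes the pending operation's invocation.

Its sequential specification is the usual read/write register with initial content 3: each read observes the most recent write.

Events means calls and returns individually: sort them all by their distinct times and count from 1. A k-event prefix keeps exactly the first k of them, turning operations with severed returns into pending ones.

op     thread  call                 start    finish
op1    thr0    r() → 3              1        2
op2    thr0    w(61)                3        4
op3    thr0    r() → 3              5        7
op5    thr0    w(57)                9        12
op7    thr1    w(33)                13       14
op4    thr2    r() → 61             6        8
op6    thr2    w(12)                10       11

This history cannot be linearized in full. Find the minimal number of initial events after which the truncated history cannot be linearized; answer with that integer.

events 1..6 are still linearizable — one witness is op1, op2:
after step 1 (op1 r() → 3): value 3
after step 2 (op2 w(61)): value 61
at event 7 (op3's time-7 response) nothing linearizes any more
completion choices over the 1 pending operation (op4) were checked; none helps
sample order op1, op2, op3 (pending dropped) stalls at step 3 — op3 r() → 3 has no legal effect

7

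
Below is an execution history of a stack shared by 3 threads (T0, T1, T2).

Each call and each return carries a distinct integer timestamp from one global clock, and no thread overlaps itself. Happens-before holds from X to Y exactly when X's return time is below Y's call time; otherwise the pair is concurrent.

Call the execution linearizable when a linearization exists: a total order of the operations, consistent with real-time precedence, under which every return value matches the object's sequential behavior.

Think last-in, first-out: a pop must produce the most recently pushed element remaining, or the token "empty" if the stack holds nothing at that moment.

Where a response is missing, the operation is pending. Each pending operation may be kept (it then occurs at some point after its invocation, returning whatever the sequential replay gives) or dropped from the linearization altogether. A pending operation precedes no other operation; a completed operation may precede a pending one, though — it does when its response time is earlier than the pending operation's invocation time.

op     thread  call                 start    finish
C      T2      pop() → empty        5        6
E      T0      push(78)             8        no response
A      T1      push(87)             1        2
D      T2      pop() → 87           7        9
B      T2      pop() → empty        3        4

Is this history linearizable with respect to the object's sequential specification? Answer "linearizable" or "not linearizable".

not linearizable

through event 3 a valid linearization exists; event 4 (B responding at time 4) ends that
the completed operations (2 total) allow one real-time order; the stack replay rejects it
sample order A, B stalls at step 2 — B pop() → empty has no legal effect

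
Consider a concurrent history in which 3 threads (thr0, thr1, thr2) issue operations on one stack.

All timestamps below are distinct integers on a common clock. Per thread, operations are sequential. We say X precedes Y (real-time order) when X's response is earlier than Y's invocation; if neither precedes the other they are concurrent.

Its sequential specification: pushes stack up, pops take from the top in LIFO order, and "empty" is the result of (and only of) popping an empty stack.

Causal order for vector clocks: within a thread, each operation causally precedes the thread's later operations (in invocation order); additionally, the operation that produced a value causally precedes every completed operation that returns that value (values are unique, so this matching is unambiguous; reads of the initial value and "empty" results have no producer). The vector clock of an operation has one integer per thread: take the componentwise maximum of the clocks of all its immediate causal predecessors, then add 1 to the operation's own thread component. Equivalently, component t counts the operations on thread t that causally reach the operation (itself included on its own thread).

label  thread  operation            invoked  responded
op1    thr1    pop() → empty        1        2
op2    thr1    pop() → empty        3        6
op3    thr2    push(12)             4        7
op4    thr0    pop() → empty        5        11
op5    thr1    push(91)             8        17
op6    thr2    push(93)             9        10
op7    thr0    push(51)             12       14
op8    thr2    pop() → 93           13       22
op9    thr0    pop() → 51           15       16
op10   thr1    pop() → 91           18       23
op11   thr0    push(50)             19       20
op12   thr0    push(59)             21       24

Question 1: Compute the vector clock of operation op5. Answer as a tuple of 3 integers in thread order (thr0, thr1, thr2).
op3, invoked 4, has no incoming edges; only thr2's bump applies → (0, 0, 1)
op1, invoked 1, has no incoming edges; only thr1's bump applies → (0, 1, 0)
op4, invoked 5, has no incoming edges; only thr0's bump applies → (1, 0, 0)
from VC(op3)=(0, 0, 1), op6 (invoked 9) maxes components and bumps thr2 → (0, 0, 2)
from VC(op1)=(0, 1, 0), op2 (invoked 3) maxes components and bumps thr1 → (0, 2, 0)
from VC(op4)=(1, 0, 0), op7 (invoked 12) maxes components and bumps thr0 → (2, 0, 0)
from VC(op6)=(0, 0, 2), op8 (invoked 13) maxes components and bumps thr2 → (0, 0, 3)
from VC(op2)=(0, 2, 0), op5 (invoked 8) maxes components and bumps thr1 → (0, 3, 0)
from VC(op7)=(2, 0, 0), op9 (invoked 15) maxes components and bumps thr0 → (3, 0, 0)
from VC(op5)=(0, 3, 0), op10 (invoked 18) maxes components and bumps thr1 → (0, 4, 0)
from VC(op9)=(3, 0, 0), op11 (invoked 19) maxes components and bumps thr0 → (4, 0, 0)
from VC(op11)=(4, 0, 0), op12 (invoked 21) maxes components and bumps thr0 → (5, 0, 0)
target: VC(op5) = (0, 3, 0)

(0, 3, 0)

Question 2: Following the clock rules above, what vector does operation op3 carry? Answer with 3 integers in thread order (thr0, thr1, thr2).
op3 (invocation 4): nothing precedes it; thr2's component alone gives (0, 0, 1)
op1 (invocation 1): nothing precedes it; thr1's component alone gives (0, 1, 0)
op4 (invocation 5): nothing precedes it; thr0's component alone gives (1, 0, 0)
VC(op6, invoked at 9): max of VC(op3)=(0, 0, 1), then +1 on thread thr2 → (0, 0, 2)
VC(op2, invoked at 3): max of VC(op1)=(0, 1, 0), then +1 on thread thr1 → (0, 2, 0)
VC(op7, invoked at 12): max of VC(op4)=(1, 0, 0), then +1 on thread thr0 → (2, 0, 0)
VC(op8, invoked at 13): max of VC(op6)=(0, 0, 2), then +1 on thread thr2 → (0, 0, 3)
VC(op5, invoked at 8): max of VC(op2)=(0, 2, 0), then +1 on thread thr1 → (0, 3, 0)
VC(op9, invoked at 15): max of VC(op7)=(2, 0, 0), then +1 on thread thr0 → (3, 0, 0)
VC(op10, invoked at 18): max of VC(op5)=(0, 3, 0), then +1 on thread thr1 → (0, 4, 0)
VC(op11, invoked at 19): max of VC(op9)=(3, 0, 0), then +1 on thread thr0 → (4, 0, 0)
VC(op12, invoked at 21): max of VC(op11)=(4, 0, 0), then +1 on thread thr0 → (5, 0, 0)
target: VC(op3) = (0, 0, 1)

(0, 0, 1)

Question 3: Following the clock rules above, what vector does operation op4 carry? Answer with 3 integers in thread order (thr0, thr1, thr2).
root op op3, invoked 4: fresh clock plus thr2's own tick → (0, 0, 1)
root op op1, invoked 1: fresh clock plus thr1's own tick → (0, 1, 0)
root op op4, invoked 5: fresh clock plus thr0's own tick → (1, 0, 0)
merge at op6 (invoked 9): VC(op3)=(0, 0, 1), own-thread bump on thr2 → (0, 0, 2)
merge at op2 (invoked 3): VC(op1)=(0, 1, 0), own-thread bump on thr1 → (0, 2, 0)
merge at op7 (invoked 12): VC(op4)=(1, 0, 0), own-thread bump on thr0 → (2, 0, 0)
merge at op8 (invoked 13): VC(op6)=(0, 0, 2), own-thread bump on thr2 → (0, 0, 3)
merge at op5 (invoked 8): VC(op2)=(0, 2, 0), own-thread bump on thr1 → (0, 3, 0)
merge at op9 (invoked 15): VC(op7)=(2, 0, 0), own-thread bump on thr0 → (3, 0, 0)
merge at op10 (invoked 18): VC(op5)=(0, 3, 0), own-thread bump on thr1 → (0, 4, 0)
merge at op11 (invoked 19): VC(op9)=(3, 0, 0), own-thread bump on thr0 → (4, 0, 0)
merge at op12 (invoked 21): VC(op11)=(4, 0, 0), own-thread bump on thr0 → (5, 0, 0)
target: VC(op4) = (1, 0, 0)

(1, 0, 0)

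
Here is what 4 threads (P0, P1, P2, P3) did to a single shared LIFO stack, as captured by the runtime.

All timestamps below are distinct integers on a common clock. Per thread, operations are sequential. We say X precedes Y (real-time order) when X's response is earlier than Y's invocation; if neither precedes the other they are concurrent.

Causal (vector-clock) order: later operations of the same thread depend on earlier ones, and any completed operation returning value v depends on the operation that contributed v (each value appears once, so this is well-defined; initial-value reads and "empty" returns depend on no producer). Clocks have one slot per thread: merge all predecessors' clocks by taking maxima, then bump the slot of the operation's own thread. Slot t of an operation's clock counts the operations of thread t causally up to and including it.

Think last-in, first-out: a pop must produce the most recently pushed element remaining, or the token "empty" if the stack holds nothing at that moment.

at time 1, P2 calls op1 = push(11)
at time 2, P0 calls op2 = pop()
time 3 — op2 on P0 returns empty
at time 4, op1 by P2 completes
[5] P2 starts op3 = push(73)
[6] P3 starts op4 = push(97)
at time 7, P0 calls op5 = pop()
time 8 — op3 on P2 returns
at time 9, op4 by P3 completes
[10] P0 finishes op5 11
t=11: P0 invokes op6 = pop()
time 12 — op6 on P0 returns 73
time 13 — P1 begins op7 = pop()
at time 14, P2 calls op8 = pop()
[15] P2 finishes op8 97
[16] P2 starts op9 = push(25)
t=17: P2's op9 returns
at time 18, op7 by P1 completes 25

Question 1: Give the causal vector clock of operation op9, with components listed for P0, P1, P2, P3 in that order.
Answer: (0, 0, 4, 1)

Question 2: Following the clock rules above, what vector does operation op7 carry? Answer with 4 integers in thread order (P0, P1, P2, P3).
Answer: (0, 1, 4, 1)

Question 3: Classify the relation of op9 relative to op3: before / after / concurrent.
Answer: after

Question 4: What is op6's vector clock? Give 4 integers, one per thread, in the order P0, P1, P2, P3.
Answer: (3, 0, 2, 0)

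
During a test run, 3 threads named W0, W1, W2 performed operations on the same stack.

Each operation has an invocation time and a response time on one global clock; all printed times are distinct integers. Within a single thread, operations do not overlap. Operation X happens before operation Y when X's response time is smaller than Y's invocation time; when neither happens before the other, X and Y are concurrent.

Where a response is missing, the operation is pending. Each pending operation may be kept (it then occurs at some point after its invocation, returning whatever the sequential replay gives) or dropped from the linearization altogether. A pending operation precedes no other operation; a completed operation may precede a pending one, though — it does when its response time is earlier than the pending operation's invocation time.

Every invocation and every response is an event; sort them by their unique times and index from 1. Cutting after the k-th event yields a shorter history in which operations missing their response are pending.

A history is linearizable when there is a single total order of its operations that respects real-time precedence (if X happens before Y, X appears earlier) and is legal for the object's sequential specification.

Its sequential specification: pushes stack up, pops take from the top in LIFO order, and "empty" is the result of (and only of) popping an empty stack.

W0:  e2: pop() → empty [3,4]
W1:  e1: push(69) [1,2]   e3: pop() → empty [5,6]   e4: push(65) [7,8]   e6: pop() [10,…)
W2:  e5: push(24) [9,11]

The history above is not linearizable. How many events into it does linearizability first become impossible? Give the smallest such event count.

a valid linearization of events 1..3 exists, for instance e1:
step 1: e1 push(69) — stack <69>
with event 4 included (e2 responding at time 4), all real-time-consistent orders fail
sample order e1, e2 stalls at step 2 — e2 pop() → empty has no legal effect

4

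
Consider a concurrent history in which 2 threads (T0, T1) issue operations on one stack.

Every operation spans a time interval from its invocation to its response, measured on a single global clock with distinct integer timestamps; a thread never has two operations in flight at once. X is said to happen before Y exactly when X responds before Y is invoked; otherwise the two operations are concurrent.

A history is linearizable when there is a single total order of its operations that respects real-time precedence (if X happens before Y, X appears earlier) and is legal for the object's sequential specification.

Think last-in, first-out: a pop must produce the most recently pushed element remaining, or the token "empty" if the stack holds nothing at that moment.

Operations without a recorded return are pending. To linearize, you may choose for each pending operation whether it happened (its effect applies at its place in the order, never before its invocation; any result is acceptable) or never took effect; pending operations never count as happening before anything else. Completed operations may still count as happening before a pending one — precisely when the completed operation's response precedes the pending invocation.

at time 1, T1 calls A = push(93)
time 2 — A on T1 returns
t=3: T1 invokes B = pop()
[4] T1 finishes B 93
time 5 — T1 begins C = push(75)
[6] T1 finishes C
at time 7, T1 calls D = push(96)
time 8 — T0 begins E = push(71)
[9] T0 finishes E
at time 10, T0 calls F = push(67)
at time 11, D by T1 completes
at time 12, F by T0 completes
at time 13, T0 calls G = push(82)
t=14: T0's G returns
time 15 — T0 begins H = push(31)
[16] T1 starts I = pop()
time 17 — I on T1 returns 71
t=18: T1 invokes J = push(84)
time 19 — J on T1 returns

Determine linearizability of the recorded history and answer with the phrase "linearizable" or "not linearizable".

already the first 17 events (up to I's response at time 17) admit no linearization; the first 16 still do
the 8 completed operations admit 3 real-time orders; each fails the stack replay
no escape via the 1 pending operation (H): every completion choice fails
sample order A, B, C, D, E, F, G, I (pending dropped) stalls at step 8 — I pop() → 71 has no legal effect
sample order A, B, C, E, D, F, G, I (pending dropped) stalls at step 8 — I pop() → 71 has no legal effect

not linearizable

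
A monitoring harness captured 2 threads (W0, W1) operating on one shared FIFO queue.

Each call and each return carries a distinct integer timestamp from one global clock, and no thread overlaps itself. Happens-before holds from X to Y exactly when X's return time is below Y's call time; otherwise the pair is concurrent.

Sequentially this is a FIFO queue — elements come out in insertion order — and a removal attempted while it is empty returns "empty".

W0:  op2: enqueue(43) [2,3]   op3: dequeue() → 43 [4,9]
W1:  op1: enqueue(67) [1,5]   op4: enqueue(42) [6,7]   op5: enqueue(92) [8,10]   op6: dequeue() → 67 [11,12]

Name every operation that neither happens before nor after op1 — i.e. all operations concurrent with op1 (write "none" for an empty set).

op2, op3

op1 runs from 1 to 5; window-overlapping ops are concurrent
op2 [2,3]: concurrent
op3 [4,9]: concurrent
op4 [6,7]: after
op5 [8,10]: after
op6 [11,12]: after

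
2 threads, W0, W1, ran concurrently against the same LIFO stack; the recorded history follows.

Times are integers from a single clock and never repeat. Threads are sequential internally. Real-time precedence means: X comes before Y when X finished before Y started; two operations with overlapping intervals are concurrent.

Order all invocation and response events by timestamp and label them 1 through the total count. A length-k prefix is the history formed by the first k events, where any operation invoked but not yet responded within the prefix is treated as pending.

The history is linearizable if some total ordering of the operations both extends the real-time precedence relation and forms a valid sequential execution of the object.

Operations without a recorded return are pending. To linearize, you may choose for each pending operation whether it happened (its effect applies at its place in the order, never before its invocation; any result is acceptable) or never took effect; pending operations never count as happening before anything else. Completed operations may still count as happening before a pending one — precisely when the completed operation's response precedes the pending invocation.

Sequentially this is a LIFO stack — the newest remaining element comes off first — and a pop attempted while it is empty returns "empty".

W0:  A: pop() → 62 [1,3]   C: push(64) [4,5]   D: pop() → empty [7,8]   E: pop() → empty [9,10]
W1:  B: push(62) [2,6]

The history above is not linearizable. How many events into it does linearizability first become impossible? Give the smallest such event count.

one valid order for events 1..7 is B, A, C:
after step 1 (B push(62)): stack <62>
after step 2 (A pop() → 62): stack <>
after step 3 (C push(64)): stack <64>
include event 8 — D responding at 8 — and every candidate order breaks
one such order, A, B, C, D, breaks at step 1 where A pop() → 62 is illegal
one such order, A, C, B, D, breaks at step 1 where A pop() → 62 is illegal

8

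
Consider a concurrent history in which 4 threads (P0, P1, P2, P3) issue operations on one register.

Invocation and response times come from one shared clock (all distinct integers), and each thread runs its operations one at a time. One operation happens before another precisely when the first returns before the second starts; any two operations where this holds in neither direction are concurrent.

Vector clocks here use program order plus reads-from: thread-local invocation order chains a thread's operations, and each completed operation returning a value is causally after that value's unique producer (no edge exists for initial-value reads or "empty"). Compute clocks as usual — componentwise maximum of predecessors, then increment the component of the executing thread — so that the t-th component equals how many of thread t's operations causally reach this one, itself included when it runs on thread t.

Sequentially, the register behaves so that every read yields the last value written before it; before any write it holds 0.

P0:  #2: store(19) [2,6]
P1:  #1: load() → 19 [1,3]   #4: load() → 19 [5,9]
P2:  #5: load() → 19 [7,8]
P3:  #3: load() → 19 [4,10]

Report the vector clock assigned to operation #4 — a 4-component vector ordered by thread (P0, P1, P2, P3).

root op #2, invoked 2: fresh clock plus P0's own tick → (1, 0, 0, 0)
from VC(#2)=(1, 0, 0, 0), #3 (invoked 4) maxes components and bumps P3 → (1, 0, 0, 1)
from VC(#2)=(1, 0, 0, 0), #5 (invoked 7) maxes components and bumps P2 → (1, 0, 1, 0)
from VC(#2)=(1, 0, 0, 0), #1 (invoked 1) maxes components and bumps P1 → (1, 1, 0, 0)
from VC(#1)=(1, 1, 0, 0), VC(#2)=(1, 0, 0, 0), #4 (invoked 5) maxes components and bumps P1 → (1, 2, 0, 0)
target: VC(#4) = (1, 2, 0, 0)

(1, 2, 0, 0)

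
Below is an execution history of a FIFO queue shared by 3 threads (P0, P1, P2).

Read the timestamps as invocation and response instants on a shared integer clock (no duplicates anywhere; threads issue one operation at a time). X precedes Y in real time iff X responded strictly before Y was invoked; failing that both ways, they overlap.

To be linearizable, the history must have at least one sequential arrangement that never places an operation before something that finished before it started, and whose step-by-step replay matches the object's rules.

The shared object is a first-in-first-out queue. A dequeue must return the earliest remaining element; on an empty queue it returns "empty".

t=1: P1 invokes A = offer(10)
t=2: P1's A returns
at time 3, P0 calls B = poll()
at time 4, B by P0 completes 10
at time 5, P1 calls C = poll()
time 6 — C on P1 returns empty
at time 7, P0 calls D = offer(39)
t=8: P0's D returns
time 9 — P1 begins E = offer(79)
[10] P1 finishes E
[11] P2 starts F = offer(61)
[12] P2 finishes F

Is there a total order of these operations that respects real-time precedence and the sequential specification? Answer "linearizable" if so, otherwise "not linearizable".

one valid linearization: A, B, C, D, E, F
1. A offer(10), leaving queue <10>
2. B poll() → 10, leaving queue <>
3. C poll() → empty, leaving queue <>
4. D offer(39), leaving queue <39>
5. E offer(79), leaving queue <39,79>
6. F offer(61), leaving queue <39,79,61>

linearizable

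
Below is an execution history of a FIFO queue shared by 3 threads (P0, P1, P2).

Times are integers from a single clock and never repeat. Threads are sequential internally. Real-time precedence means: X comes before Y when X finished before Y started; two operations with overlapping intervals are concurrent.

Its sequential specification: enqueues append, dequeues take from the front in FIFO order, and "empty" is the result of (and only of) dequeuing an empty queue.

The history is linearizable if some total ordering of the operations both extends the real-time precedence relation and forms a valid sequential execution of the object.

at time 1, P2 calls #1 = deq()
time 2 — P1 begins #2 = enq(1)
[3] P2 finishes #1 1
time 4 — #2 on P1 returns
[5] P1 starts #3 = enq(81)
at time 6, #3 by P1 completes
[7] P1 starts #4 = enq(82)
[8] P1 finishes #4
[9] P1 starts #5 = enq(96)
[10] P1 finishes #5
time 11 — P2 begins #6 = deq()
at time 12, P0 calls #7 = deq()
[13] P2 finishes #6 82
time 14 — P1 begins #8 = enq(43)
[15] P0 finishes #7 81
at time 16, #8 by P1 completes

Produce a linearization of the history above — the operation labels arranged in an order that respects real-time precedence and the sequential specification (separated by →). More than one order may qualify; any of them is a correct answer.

step 1: #2 enq(1) — queue <1>
step 2: #1 deq() → 1 — queue <>
step 3: #3 enq(81) — queue <81>
step 4: #4 enq(82) — queue <81,82>
step 5: #5 enq(96) — queue <81,82,96>
step 6: #7 deq() → 81 — queue <82,96>
step 7: #6 deq() → 82 — queue <96>
step 8: #8 enq(43) — queue <96,43>

#2 → #1 → #3 → #4 → #5 → #7 → #6 → #8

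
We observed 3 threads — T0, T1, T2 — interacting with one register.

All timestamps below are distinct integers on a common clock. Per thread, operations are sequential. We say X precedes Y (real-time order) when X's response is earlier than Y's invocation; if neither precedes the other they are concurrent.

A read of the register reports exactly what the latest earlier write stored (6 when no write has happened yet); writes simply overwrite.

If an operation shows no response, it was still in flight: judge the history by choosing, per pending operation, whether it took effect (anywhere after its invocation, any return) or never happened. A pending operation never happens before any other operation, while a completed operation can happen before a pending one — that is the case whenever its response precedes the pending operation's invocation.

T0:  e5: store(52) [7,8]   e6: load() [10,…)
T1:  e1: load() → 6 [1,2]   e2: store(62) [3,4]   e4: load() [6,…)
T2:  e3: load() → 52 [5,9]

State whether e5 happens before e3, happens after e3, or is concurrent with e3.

e5 spans [7,8], e3 spans [5,9]
the intervals overlap in both directions

concurrent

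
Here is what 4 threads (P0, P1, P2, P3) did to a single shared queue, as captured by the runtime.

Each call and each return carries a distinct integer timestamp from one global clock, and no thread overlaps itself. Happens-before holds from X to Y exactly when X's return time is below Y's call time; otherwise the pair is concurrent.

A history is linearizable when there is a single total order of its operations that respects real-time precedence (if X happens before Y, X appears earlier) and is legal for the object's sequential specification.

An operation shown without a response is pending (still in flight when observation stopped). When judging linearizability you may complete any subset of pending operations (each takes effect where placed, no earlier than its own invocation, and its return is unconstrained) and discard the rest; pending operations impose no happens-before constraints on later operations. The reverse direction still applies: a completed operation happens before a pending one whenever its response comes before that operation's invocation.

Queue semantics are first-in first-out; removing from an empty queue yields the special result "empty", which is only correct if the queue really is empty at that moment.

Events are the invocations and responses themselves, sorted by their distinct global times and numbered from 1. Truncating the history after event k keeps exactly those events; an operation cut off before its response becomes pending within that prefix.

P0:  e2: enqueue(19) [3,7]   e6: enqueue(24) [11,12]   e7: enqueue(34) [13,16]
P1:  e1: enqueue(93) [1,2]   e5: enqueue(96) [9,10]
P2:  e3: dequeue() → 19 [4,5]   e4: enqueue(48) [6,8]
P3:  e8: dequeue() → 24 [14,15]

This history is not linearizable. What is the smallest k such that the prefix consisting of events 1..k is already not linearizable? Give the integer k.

events 1..4 are linearizable, e.g. via e1:
1. e1 enqueue(93), leaving queue <93>
once event 5 joins (e3's response, time 5), exhaustive search finds no witness
completion choices over the 1 pending operation (e2) were checked; none helps
take e1, e3 (pending dropped): step 2 already fails, because e3 dequeue() → 19 cannot occur there

5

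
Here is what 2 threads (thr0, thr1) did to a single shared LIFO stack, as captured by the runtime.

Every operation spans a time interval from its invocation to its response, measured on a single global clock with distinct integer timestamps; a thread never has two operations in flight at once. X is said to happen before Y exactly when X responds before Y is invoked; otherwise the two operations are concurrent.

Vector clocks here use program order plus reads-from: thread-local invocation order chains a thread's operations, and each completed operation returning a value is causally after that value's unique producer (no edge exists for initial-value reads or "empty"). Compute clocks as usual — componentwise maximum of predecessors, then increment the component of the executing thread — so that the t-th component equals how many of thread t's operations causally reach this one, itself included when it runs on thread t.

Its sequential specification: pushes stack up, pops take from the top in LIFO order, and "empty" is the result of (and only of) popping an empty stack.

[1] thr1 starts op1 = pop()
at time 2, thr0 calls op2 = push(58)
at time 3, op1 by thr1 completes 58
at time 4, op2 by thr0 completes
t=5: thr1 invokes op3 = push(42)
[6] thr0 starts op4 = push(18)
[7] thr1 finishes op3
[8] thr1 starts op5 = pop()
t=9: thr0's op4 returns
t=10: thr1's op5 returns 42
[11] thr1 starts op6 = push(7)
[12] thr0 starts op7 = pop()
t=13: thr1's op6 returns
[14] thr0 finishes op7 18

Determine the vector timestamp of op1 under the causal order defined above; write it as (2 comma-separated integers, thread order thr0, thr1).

(1, 1)

no predecessors for op2 (invoked 2): thr0 increments from zero → (1, 0)
op1, invoked 1, takes VC(op2)=(1, 0) under max, adds 1 for thr1 → (1, 1)
op4, invoked 6, takes VC(op2)=(1, 0) under max, adds 1 for thr0 → (2, 0)
op3, invoked 5, takes VC(op1)=(1, 1) under max, adds 1 for thr1 → (1, 2)
op7, invoked 12, takes VC(op4)=(2, 0) under max, adds 1 for thr0 → (3, 0)
op5, invoked 8, takes VC(op3)=(1, 2) under max, adds 1 for thr1 → (1, 3)
op6, invoked 11, takes VC(op5)=(1, 3) under max, adds 1 for thr1 → (1, 4)
target: VC(op1) = (1, 1)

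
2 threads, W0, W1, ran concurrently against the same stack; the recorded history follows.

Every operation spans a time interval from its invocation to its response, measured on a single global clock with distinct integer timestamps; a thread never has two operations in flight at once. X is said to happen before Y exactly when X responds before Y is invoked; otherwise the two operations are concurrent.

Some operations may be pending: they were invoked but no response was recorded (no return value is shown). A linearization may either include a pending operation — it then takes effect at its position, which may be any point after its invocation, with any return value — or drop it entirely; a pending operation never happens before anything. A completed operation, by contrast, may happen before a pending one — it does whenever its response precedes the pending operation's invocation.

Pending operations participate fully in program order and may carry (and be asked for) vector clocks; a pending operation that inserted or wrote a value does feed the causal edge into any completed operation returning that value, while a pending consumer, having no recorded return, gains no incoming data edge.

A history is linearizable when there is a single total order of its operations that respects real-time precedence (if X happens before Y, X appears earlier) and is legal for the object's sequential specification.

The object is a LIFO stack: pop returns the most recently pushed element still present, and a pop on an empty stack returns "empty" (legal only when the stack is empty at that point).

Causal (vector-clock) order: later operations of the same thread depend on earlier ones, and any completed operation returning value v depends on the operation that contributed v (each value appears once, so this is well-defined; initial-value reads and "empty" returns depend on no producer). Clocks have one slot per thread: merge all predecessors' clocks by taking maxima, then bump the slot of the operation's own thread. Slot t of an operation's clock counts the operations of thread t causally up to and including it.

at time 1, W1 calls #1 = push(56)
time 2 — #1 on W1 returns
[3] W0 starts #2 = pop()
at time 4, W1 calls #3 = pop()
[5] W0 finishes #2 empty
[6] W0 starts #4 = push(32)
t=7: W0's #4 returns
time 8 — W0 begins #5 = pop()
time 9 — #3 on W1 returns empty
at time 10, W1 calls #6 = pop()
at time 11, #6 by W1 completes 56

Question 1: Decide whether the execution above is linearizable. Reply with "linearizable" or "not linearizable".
cut after 8 events: linearizable; cut after 9 events (#3 responds, time 9): not linearizable
the 4 completed operations admit 3 real-time orders; each fails the stack replay
completion choices over the 1 pending operation (#5) were checked; none helps
e.g. #1, #2, #3, #4 (pending dropped): illegal at step 2, since #2 pop() → empty cannot apply there
e.g. #1, #2, #4, #3 (pending dropped): illegal at step 2, since #2 pop() → empty cannot apply there

not linearizable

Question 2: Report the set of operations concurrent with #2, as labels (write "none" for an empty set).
overlap test against #2 [3,5]: concurrent iff the interval meets 3..5
#1 [1,2]: before
#3 [4,9]: concurrent
#4 [6,7]: after
#5 [8,…): after
#6 [10,11]: after

#3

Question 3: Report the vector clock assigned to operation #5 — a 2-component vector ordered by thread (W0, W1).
#1, invoked 1, has no incoming edges; only W1's bump applies → (0, 1)
#2, invoked 3, has no incoming edges; only W0's bump applies → (1, 0)
#3 (invocation 4): componentwise max over VC(#1)=(0, 1), +1 at W1, giving (0, 2)
#4 (invocation 6): componentwise max over VC(#2)=(1, 0), +1 at W0, giving (2, 0)
#6 (invocation 10): componentwise max over VC(#1)=(0, 1), VC(#3)=(0, 2), +1 at W1, giving (0, 3)
#5 (invocation 8): componentwise max over VC(#4)=(2, 0), +1 at W0, giving (3, 0)
target: VC(#5) = (3, 0)

(3, 0)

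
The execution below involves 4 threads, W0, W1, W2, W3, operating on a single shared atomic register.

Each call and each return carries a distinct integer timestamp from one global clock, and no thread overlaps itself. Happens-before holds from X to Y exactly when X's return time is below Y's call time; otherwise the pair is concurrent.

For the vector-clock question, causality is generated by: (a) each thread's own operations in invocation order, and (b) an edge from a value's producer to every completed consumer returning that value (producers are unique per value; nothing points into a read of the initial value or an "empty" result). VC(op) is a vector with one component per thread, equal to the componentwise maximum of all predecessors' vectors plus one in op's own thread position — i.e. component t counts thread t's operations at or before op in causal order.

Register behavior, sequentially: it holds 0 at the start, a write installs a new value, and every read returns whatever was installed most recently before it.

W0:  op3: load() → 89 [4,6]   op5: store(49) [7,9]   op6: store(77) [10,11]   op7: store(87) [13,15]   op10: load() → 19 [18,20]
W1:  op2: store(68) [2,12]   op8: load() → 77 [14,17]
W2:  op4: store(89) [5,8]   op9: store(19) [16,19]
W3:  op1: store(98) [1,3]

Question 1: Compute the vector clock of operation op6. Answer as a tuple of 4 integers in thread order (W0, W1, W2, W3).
(3, 0, 1, 0)

op1, invoked 1, has no incoming edges; only W3's bump applies → (0, 0, 0, 1)
op4, invoked 5, has no incoming edges; only W2's bump applies → (0, 0, 1, 0)
op2, invoked 2, has no incoming edges; only W1's bump applies → (0, 1, 0, 0)
op9, invoked 16, takes VC(op4)=(0, 0, 1, 0) under max, adds 1 for W2 → (0, 0, 2, 0)
op3, invoked 4, takes VC(op4)=(0, 0, 1, 0) under max, adds 1 for W0 → (1, 0, 1, 0)
op5, invoked 7, takes VC(op3)=(1, 0, 1, 0) under max, adds 1 for W0 → (2, 0, 1, 0)
op6, invoked 10, takes VC(op5)=(2, 0, 1, 0) under max, adds 1 for W0 → (3, 0, 1, 0)
op7, invoked 13, takes VC(op6)=(3, 0, 1, 0) under max, adds 1 for W0 → (4, 0, 1, 0)
op8, invoked 14, takes VC(op2)=(0, 1, 0, 0), VC(op6)=(3, 0, 1, 0) under max, adds 1 for W1 → (3, 2, 1, 0)
op10, invoked 18, takes VC(op7)=(4, 0, 1, 0), VC(op9)=(0, 0, 2, 0) under max, adds 1 for W0 → (5, 0, 2, 0)
target: VC(op6) = (3, 0, 1, 0)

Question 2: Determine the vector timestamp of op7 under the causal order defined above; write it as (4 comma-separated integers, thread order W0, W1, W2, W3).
(4, 0, 1, 0)

root op op1, invoked 1: fresh clock plus W3's own tick → (0, 0, 0, 1)
root op op4, invoked 5: fresh clock plus W2's own tick → (0, 0, 1, 0)
root op op2, invoked 2: fresh clock plus W1's own tick → (0, 1, 0, 0)
merge at op9 (invoked 16): VC(op4)=(0, 0, 1, 0), own-thread bump on W2 → (0, 0, 2, 0)
merge at op3 (invoked 4): VC(op4)=(0, 0, 1, 0), own-thread bump on W0 → (1, 0, 1, 0)
merge at op5 (invoked 7): VC(op3)=(1, 0, 1, 0), own-thread bump on W0 → (2, 0, 1, 0)
merge at op6 (invoked 10): VC(op5)=(2, 0, 1, 0), own-thread bump on W0 → (3, 0, 1, 0)
merge at op7 (invoked 13): VC(op6)=(3, 0, 1, 0), own-thread bump on W0 → (4, 0, 1, 0)
merge at op8 (invoked 14): VC(op2)=(0, 1, 0, 0), VC(op6)=(3, 0, 1, 0), own-thread bump on W1 → (3, 2, 1, 0)
merge at op10 (invoked 18): VC(op7)=(4, 0, 1, 0), VC(op9)=(0, 0, 2, 0), own-thread bump on W0 → (5, 0, 2, 0)
target: VC(op7) = (4, 0, 1, 0)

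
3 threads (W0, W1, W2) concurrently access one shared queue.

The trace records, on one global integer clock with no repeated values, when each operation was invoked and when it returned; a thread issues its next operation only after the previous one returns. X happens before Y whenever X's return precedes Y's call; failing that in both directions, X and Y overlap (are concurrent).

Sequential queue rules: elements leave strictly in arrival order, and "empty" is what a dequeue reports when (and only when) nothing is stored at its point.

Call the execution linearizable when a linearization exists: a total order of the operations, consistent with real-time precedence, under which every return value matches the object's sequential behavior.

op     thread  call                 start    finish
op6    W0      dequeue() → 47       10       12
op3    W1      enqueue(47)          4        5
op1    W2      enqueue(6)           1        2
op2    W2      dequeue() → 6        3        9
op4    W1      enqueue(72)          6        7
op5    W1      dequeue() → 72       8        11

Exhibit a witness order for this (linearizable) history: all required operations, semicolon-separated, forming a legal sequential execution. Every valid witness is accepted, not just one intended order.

1. op1 enqueue(6), leaving queue <6>
2. op2 dequeue() → 6, leaving queue <>
3. op3 enqueue(47), leaving queue <47>
4. op4 enqueue(72), leaving queue <47,72>
5. op6 dequeue() → 47, leaving queue <72>
6. op5 dequeue() → 72, leaving queue <>

op1; op2; op3; op4; op6; op5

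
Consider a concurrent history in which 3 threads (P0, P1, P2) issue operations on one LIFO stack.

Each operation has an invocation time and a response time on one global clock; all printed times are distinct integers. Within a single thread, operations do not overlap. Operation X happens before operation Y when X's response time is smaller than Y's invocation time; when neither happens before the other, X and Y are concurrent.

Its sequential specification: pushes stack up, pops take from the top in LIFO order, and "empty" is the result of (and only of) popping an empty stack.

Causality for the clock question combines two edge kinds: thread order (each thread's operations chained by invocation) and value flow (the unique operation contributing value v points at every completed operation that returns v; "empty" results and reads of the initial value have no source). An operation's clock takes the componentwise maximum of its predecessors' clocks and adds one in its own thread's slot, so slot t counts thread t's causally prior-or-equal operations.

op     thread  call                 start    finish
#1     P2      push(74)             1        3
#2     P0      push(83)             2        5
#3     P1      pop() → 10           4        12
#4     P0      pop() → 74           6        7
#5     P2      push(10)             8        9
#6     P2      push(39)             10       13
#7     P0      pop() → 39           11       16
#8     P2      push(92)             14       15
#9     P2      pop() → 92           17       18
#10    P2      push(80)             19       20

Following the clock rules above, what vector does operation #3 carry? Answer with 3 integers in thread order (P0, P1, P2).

#1 (invocation 1): nothing precedes it; P2's component alone gives (0, 0, 1)
#2 (invocation 2): nothing precedes it; P0's component alone gives (1, 0, 0)
merge at #5 (invoked 8): VC(#1)=(0, 0, 1), own-thread bump on P2 → (0, 0, 2)
merge at #6 (invoked 10): VC(#5)=(0, 0, 2), own-thread bump on P2 → (0, 0, 3)
merge at #3 (invoked 4): VC(#5)=(0, 0, 2), own-thread bump on P1 → (0, 1, 2)
merge at #4 (invoked 6): VC(#1)=(0, 0, 1), VC(#2)=(1, 0, 0), own-thread bump on P0 → (2, 0, 1)
merge at #8 (invoked 14): VC(#6)=(0, 0, 3), own-thread bump on P2 → (0, 0, 4)
merge at #9 (invoked 17): VC(#8)=(0, 0, 4), own-thread bump on P2 → (0, 0, 5)
merge at #10 (invoked 19): VC(#9)=(0, 0, 5), own-thread bump on P2 → (0, 0, 6)
merge at #7 (invoked 11): VC(#4)=(2, 0, 1), VC(#6)=(0, 0, 3), own-thread bump on P0 → (3, 0, 3)
target: VC(#3) = (0, 1, 2)

(0, 1, 2)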